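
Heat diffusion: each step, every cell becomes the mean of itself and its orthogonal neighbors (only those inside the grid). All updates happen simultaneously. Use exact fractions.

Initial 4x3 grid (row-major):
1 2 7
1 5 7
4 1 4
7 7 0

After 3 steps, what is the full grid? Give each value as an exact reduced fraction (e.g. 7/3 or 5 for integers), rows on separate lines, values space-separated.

After step 1:
  4/3 15/4 16/3
  11/4 16/5 23/4
  13/4 21/5 3
  6 15/4 11/3
After step 2:
  47/18 817/240 89/18
  79/30 393/100 1037/240
  81/20 87/25 997/240
  13/3 1057/240 125/36
After step 3:
  6227/2160 53603/14400 4561/1080
  5951/1800 10661/3000 31229/7200
  4349/1200 12011/3000 27769/7200
  341/80 56483/14400 4331/1080

Answer: 6227/2160 53603/14400 4561/1080
5951/1800 10661/3000 31229/7200
4349/1200 12011/3000 27769/7200
341/80 56483/14400 4331/1080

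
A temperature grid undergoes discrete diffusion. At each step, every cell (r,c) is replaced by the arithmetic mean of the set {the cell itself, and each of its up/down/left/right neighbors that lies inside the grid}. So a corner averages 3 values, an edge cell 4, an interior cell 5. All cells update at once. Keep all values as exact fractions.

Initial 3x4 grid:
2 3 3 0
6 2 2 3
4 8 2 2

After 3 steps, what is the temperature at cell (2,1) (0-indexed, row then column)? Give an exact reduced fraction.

Answer: 4591/1200

Derivation:
Step 1: cell (2,1) = 4
Step 2: cell (2,1) = 177/40
Step 3: cell (2,1) = 4591/1200
Full grid after step 3:
  959/270 10673/3600 3001/1200 167/80
  27691/7200 10769/3000 16193/6000 33607/14400
  199/45 4591/1200 11503/3600 5549/2160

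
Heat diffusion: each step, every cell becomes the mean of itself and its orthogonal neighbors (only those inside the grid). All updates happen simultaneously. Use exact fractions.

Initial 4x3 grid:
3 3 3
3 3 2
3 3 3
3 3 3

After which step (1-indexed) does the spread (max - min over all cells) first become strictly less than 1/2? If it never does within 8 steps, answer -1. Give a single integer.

Step 1: max=3, min=8/3, spread=1/3
  -> spread < 1/2 first at step 1
Step 2: max=3, min=329/120, spread=31/120
Step 3: max=3, min=3029/1080, spread=211/1080
Step 4: max=5353/1800, min=307103/108000, spread=14077/108000
Step 5: max=320317/108000, min=2775593/972000, spread=5363/48600
Step 6: max=177131/60000, min=83739191/29160000, spread=93859/1166400
Step 7: max=286263533/97200000, min=5038525519/1749600000, spread=4568723/69984000
Step 8: max=8566381111/2916000000, min=303147564371/104976000000, spread=8387449/167961600

Answer: 1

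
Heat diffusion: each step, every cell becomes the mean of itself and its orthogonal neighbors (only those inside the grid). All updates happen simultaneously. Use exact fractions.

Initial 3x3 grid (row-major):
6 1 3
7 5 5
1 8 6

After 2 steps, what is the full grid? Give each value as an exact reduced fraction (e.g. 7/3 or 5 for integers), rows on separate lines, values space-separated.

Answer: 79/18 997/240 23/6
399/80 469/100 1157/240
181/36 82/15 193/36

Derivation:
After step 1:
  14/3 15/4 3
  19/4 26/5 19/4
  16/3 5 19/3
After step 2:
  79/18 997/240 23/6
  399/80 469/100 1157/240
  181/36 82/15 193/36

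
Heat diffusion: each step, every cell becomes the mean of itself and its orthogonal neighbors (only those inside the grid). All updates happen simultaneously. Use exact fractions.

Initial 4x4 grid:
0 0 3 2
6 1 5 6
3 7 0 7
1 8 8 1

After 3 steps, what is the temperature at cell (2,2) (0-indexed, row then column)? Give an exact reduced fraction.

Step 1: cell (2,2) = 27/5
Step 2: cell (2,2) = 399/100
Step 3: cell (2,2) = 27161/6000
Full grid after step 3:
  1751/720 119/50 2819/900 181/54
  6857/2400 6749/2000 41/12 3659/900
  647/160 1961/500 27161/6000 1907/450
  43/10 2299/480 32597/7200 10379/2160

Answer: 27161/6000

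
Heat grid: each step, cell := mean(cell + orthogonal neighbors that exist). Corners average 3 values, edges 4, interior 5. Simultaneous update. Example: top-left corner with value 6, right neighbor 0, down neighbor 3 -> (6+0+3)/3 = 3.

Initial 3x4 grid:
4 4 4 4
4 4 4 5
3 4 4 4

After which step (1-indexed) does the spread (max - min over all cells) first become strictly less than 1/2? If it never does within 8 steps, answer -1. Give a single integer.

Step 1: max=13/3, min=11/3, spread=2/3
Step 2: max=1027/240, min=67/18, spread=401/720
Step 3: max=9077/2160, min=823/216, spread=847/2160
  -> spread < 1/2 first at step 3
Step 4: max=3602011/864000, min=499619/129600, spread=813653/2592000
Step 5: max=32234501/7776000, min=30240271/7776000, spread=199423/777600
Step 6: max=1923634399/466560000, min=1826718449/466560000, spread=1938319/9331200
Step 7: max=114942690341/27993600000, min=110155300891/27993600000, spread=95747789/559872000
Step 8: max=6871417997119/1679616000000, min=6636412214369/1679616000000, spread=940023131/6718464000

Answer: 3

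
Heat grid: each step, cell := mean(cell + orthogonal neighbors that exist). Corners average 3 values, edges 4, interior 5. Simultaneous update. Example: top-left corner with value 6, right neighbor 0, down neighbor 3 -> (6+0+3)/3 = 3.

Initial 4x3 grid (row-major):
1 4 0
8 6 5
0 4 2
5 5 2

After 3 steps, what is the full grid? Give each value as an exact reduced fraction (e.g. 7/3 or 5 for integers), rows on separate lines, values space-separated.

Answer: 8579/2160 51091/14400 2543/720
6947/1800 23759/6000 683/200
7217/1800 10867/3000 541/150
494/135 6647/1800 403/120

Derivation:
After step 1:
  13/3 11/4 3
  15/4 27/5 13/4
  17/4 17/5 13/4
  10/3 4 3
After step 2:
  65/18 929/240 3
  133/30 371/100 149/40
  221/60 203/50 129/40
  139/36 103/30 41/12
After step 3:
  8579/2160 51091/14400 2543/720
  6947/1800 23759/6000 683/200
  7217/1800 10867/3000 541/150
  494/135 6647/1800 403/120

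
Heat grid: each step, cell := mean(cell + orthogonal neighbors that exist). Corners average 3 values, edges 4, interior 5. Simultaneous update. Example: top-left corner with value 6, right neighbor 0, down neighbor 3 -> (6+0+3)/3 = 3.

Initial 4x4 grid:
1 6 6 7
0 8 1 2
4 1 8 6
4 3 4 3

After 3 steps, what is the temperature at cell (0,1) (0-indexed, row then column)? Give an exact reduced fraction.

Step 1: cell (0,1) = 21/4
Step 2: cell (0,1) = 947/240
Step 3: cell (0,1) = 6091/1440
Full grid after step 3:
  7427/2160 6091/1440 3583/800 173/36
  2549/720 22433/6000 229/50 3573/800
  2281/720 5953/1500 4927/1200 32573/7200
  941/270 2587/720 15379/3600 1837/432

Answer: 6091/1440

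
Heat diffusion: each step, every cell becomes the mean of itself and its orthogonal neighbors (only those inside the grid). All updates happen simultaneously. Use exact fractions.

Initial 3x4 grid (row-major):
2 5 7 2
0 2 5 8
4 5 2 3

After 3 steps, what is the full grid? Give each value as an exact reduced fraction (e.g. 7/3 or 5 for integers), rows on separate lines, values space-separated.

Answer: 6539/2160 26447/7200 31747/7200 10513/2160
10531/3600 20861/6000 8557/2000 10939/2400
527/180 4087/1200 3559/900 4699/1080

Derivation:
After step 1:
  7/3 4 19/4 17/3
  2 17/5 24/5 9/2
  3 13/4 15/4 13/3
After step 2:
  25/9 869/240 1153/240 179/36
  161/60 349/100 106/25 193/40
  11/4 67/20 121/30 151/36
After step 3:
  6539/2160 26447/7200 31747/7200 10513/2160
  10531/3600 20861/6000 8557/2000 10939/2400
  527/180 4087/1200 3559/900 4699/1080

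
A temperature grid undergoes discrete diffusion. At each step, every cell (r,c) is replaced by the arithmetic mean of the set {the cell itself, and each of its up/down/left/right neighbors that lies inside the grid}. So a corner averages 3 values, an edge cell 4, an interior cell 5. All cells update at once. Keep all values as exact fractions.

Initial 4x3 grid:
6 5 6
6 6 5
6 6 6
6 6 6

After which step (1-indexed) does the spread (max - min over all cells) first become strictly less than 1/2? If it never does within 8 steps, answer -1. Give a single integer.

Step 1: max=6, min=16/3, spread=2/3
Step 2: max=6, min=447/80, spread=33/80
  -> spread < 1/2 first at step 2
Step 3: max=6, min=12101/2160, spread=859/2160
Step 4: max=10721/1800, min=735997/129600, spread=7183/25920
Step 5: max=641789/108000, min=44316923/7776000, spread=378377/1555200
Step 6: max=6390211/1080000, min=2673698377/466560000, spread=3474911/18662400
Step 7: max=573746011/97200000, min=160878799643/27993600000, spread=174402061/1119744000
Step 8: max=68672183273/11664000000, min=9680411433937/1679616000000, spread=1667063659/13436928000

Answer: 2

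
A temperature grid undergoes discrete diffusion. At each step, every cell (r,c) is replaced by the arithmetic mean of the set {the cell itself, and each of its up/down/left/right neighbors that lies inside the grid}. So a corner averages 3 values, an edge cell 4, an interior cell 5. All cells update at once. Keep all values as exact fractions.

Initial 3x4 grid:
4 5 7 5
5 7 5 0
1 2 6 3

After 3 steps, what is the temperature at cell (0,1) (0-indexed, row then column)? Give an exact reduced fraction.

Step 1: cell (0,1) = 23/4
Step 2: cell (0,1) = 1243/240
Step 3: cell (0,1) = 35803/7200
Full grid after step 3:
  5099/1080 35803/7200 11401/2400 35/8
  62581/14400 13447/3000 4429/1000 19187/4800
  8353/2160 14639/3600 2369/600 539/144

Answer: 35803/7200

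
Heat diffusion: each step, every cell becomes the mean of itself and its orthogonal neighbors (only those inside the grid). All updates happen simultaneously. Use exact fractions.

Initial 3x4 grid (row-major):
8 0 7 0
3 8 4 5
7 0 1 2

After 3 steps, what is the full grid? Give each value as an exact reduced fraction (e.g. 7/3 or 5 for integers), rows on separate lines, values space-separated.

After step 1:
  11/3 23/4 11/4 4
  13/2 3 5 11/4
  10/3 4 7/4 8/3
After step 2:
  191/36 91/24 35/8 19/6
  33/8 97/20 61/20 173/48
  83/18 145/48 161/48 43/18
After step 3:
  119/27 1649/360 863/240 535/144
  2267/480 1507/400 577/150 8791/2880
  1693/432 5701/1440 4253/1440 673/216

Answer: 119/27 1649/360 863/240 535/144
2267/480 1507/400 577/150 8791/2880
1693/432 5701/1440 4253/1440 673/216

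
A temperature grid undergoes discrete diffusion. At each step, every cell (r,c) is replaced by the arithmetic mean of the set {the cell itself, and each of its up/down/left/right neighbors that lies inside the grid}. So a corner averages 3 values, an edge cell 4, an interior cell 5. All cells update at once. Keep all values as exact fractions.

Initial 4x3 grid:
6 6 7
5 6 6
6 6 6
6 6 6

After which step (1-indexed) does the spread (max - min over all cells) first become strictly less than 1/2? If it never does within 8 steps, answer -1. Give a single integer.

Step 1: max=19/3, min=17/3, spread=2/3
Step 2: max=113/18, min=689/120, spread=193/360
Step 3: max=6619/1080, min=7033/1200, spread=2893/10800
  -> spread < 1/2 first at step 3
Step 4: max=790021/129600, min=318259/54000, spread=130997/648000
Step 5: max=47048489/7776000, min=12782969/2160000, spread=5149003/38880000
Step 6: max=2814928111/466560000, min=115403539/19440000, spread=1809727/18662400
Step 7: max=168414153749/27993600000, min=11559765191/1944000000, spread=9767674993/139968000000
Step 8: max=10089774944191/1679616000000, min=104145647071/17496000000, spread=734342603/13436928000

Answer: 3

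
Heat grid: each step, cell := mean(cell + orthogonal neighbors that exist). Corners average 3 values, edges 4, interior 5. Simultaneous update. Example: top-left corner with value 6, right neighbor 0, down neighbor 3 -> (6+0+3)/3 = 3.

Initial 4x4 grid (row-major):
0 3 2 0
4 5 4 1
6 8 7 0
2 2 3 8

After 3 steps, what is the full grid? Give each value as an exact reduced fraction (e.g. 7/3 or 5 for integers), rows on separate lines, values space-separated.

After step 1:
  7/3 5/2 9/4 1
  15/4 24/5 19/5 5/4
  5 28/5 22/5 4
  10/3 15/4 5 11/3
After step 2:
  103/36 713/240 191/80 3/2
  953/240 409/100 33/10 201/80
  1061/240 471/100 114/25 799/240
  145/36 1061/240 1009/240 38/9
After step 3:
  3529/1080 22157/7200 1219/480 32/15
  27617/7200 457/120 337/100 1277/480
  30833/7200 13321/3000 6031/1500 26323/7200
  4633/1080 31253/7200 31333/7200 529/135

Answer: 3529/1080 22157/7200 1219/480 32/15
27617/7200 457/120 337/100 1277/480
30833/7200 13321/3000 6031/1500 26323/7200
4633/1080 31253/7200 31333/7200 529/135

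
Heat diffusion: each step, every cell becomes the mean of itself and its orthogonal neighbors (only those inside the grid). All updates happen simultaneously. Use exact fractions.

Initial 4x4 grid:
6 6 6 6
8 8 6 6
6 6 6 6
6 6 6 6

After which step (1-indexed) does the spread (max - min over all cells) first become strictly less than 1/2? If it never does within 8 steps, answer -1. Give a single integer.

Answer: 5

Derivation:
Step 1: max=7, min=6, spread=1
Step 2: max=809/120, min=6, spread=89/120
Step 3: max=898/135, min=6, spread=88/135
Step 4: max=53477/8100, min=1813/300, spread=2263/4050
Step 5: max=63593/9720, min=18209/3000, spread=14362/30375
  -> spread < 1/2 first at step 5
Step 6: max=23691337/3645000, min=411851/67500, spread=1451383/3645000
Step 7: max=706474183/109350000, min=2480927/405000, spread=36623893/109350000
Step 8: max=21095676001/3280500000, min=124518379/20250000, spread=923698603/3280500000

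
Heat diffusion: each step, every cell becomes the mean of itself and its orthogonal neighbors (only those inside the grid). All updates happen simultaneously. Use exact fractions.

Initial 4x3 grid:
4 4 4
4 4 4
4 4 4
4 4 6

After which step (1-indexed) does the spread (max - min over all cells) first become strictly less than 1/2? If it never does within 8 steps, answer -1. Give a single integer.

Step 1: max=14/3, min=4, spread=2/3
Step 2: max=41/9, min=4, spread=5/9
Step 3: max=473/108, min=4, spread=41/108
  -> spread < 1/2 first at step 3
Step 4: max=56057/12960, min=4, spread=4217/12960
Step 5: max=3319549/777600, min=14479/3600, spread=38417/155520
Step 6: max=197824211/46656000, min=290597/72000, spread=1903471/9331200
Step 7: max=11798429089/2799360000, min=8755759/2160000, spread=18038617/111974400
Step 8: max=705114582851/167961600000, min=790526759/194400000, spread=883978523/6718464000

Answer: 3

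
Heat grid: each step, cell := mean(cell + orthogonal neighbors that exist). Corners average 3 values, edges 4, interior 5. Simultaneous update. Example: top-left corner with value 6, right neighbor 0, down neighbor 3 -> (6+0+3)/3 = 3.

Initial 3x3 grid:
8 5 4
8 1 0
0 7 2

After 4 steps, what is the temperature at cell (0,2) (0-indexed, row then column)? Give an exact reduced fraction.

Answer: 153733/43200

Derivation:
Step 1: cell (0,2) = 3
Step 2: cell (0,2) = 37/12
Step 3: cell (0,2) = 2579/720
Step 4: cell (0,2) = 153733/43200
Full grid after step 4:
  7229/1600 600643/144000 153733/43200
  1271161/288000 113183/30000 325637/96000
  173183/43200 525643/144000 134933/43200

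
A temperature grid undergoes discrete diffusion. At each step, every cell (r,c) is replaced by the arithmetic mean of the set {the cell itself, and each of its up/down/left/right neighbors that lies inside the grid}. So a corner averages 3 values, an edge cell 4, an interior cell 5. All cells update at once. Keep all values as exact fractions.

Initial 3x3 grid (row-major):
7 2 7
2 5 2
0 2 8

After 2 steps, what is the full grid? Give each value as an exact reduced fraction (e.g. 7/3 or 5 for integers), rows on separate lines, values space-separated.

Answer: 149/36 911/240 173/36
111/40 103/25 473/120
103/36 701/240 53/12

Derivation:
After step 1:
  11/3 21/4 11/3
  7/2 13/5 11/2
  4/3 15/4 4
After step 2:
  149/36 911/240 173/36
  111/40 103/25 473/120
  103/36 701/240 53/12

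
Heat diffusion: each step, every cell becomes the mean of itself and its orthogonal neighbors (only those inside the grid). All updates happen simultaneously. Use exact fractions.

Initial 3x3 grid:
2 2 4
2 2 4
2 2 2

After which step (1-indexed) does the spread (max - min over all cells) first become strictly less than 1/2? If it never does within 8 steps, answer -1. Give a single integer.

Answer: 4

Derivation:
Step 1: max=10/3, min=2, spread=4/3
Step 2: max=53/18, min=2, spread=17/18
Step 3: max=3007/1080, min=191/90, spread=143/216
Step 4: max=172349/64800, min=2963/1350, spread=1205/2592
  -> spread < 1/2 first at step 4
Step 5: max=10075303/3888000, min=81541/36000, spread=10151/31104
Step 6: max=592229141/233280000, min=22449209/9720000, spread=85517/373248
Step 7: max=35065990927/13996800000, min=2734553671/1166400000, spread=720431/4478976
Step 8: max=2083230194669/839808000000, min=6904161863/2916000000, spread=6069221/53747712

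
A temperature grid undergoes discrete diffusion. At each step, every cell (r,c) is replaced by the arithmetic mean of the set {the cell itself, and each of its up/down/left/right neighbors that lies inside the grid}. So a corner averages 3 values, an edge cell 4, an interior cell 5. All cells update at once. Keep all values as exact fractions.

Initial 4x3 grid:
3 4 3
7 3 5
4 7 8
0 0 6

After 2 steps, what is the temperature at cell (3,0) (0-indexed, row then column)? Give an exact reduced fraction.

Answer: 109/36

Derivation:
Step 1: cell (3,0) = 4/3
Step 2: cell (3,0) = 109/36
Full grid after step 2:
  73/18 1027/240 4
  1117/240 437/100 409/80
  869/240 477/100 1219/240
  109/36 273/80 173/36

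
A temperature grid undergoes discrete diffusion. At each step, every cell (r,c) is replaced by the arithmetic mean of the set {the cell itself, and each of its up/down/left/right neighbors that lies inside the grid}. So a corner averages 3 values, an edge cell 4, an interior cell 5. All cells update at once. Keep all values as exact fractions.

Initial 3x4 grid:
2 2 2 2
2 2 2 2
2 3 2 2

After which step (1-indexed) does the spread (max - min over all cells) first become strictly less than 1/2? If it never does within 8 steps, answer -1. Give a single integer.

Answer: 1

Derivation:
Step 1: max=7/3, min=2, spread=1/3
  -> spread < 1/2 first at step 1
Step 2: max=271/120, min=2, spread=31/120
Step 3: max=2371/1080, min=2, spread=211/1080
Step 4: max=232897/108000, min=3647/1800, spread=14077/108000
Step 5: max=2084407/972000, min=219683/108000, spread=5363/48600
Step 6: max=62060809/29160000, min=122869/60000, spread=93859/1166400
Step 7: max=3709474481/1749600000, min=199736467/97200000, spread=4568723/69984000
Step 8: max=221732435629/104976000000, min=6013618889/2916000000, spread=8387449/167961600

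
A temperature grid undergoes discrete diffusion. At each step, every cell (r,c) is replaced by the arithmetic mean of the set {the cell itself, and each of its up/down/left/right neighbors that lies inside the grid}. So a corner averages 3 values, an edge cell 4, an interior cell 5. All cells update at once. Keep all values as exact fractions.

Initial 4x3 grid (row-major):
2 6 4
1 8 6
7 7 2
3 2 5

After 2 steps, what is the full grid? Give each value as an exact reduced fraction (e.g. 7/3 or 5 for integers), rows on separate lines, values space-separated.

Answer: 25/6 71/15 46/9
22/5 253/50 157/30
91/20 491/100 91/20
17/4 329/80 49/12

Derivation:
After step 1:
  3 5 16/3
  9/2 28/5 5
  9/2 26/5 5
  4 17/4 3
After step 2:
  25/6 71/15 46/9
  22/5 253/50 157/30
  91/20 491/100 91/20
  17/4 329/80 49/12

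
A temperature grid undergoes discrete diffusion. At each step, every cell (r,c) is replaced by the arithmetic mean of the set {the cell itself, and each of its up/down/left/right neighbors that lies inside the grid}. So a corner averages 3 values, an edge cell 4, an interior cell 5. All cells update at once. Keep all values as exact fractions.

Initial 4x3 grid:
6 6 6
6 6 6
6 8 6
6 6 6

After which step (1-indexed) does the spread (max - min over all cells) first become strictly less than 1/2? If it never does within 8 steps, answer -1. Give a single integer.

Step 1: max=13/2, min=6, spread=1/2
Step 2: max=323/50, min=6, spread=23/50
  -> spread < 1/2 first at step 2
Step 3: max=15211/2400, min=1213/200, spread=131/480
Step 4: max=136151/21600, min=21991/3600, spread=841/4320
Step 5: max=54382051/8640000, min=4413373/720000, spread=56863/345600
Step 6: max=488094341/77760000, min=39869543/6480000, spread=386393/3110400
Step 7: max=195017723131/31104000000, min=15972358813/2592000000, spread=26795339/248832000
Step 8: max=11681255714129/1866240000000, min=960206149667/155520000000, spread=254051069/2985984000

Answer: 2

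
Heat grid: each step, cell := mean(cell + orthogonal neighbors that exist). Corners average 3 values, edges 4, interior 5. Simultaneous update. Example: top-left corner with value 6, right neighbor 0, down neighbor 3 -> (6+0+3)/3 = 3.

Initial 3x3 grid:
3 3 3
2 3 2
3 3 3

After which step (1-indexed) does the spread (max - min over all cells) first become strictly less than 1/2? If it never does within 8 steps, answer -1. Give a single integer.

Answer: 1

Derivation:
Step 1: max=3, min=13/5, spread=2/5
  -> spread < 1/2 first at step 1
Step 2: max=141/50, min=641/240, spread=179/1200
Step 3: max=628/225, min=8177/3000, spread=589/9000
Step 4: max=498919/180000, min=2370449/864000, spread=121811/4320000
Step 5: max=2238577/810000, min=29708393/10800000, spread=417901/32400000
Step 6: max=1788936871/648000000, min=8568630641/3110400000, spread=91331699/15552000000
Step 7: max=8044744993/2916000000, min=107157345737/38880000000, spread=317762509/116640000000
Step 8: max=6434467991239/2332800000000, min=30871313113169/11197440000000, spread=70666223891/55987200000000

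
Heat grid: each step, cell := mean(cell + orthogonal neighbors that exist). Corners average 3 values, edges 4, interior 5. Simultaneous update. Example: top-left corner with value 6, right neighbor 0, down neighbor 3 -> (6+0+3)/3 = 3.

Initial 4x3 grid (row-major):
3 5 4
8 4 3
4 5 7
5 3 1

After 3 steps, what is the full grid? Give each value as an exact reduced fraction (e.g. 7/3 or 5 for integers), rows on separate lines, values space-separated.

After step 1:
  16/3 4 4
  19/4 5 9/2
  11/2 23/5 4
  4 7/2 11/3
After step 2:
  169/36 55/12 25/6
  247/48 457/100 35/8
  377/80 113/25 503/120
  13/3 473/120 67/18
After step 3:
  2077/432 16213/3600 35/8
  34421/7200 27833/6000 5191/1200
  11227/2400 26323/6000 1891/450
  1039/240 29731/7200 1067/270

Answer: 2077/432 16213/3600 35/8
34421/7200 27833/6000 5191/1200
11227/2400 26323/6000 1891/450
1039/240 29731/7200 1067/270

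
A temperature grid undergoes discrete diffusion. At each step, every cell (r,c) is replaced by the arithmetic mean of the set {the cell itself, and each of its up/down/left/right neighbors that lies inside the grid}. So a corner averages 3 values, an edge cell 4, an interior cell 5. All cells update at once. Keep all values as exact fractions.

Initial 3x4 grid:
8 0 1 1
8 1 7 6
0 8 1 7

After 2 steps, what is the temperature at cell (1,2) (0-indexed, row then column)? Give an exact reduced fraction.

Answer: 17/4

Derivation:
Step 1: cell (1,2) = 16/5
Step 2: cell (1,2) = 17/4
Full grid after step 2:
  145/36 893/240 637/240 61/18
  1183/240 69/20 17/4 947/240
  145/36 1103/240 967/240 47/9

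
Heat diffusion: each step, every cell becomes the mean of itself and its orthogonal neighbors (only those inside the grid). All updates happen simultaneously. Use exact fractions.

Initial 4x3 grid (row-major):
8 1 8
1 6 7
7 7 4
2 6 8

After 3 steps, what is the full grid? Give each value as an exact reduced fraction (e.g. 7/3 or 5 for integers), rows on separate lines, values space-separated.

After step 1:
  10/3 23/4 16/3
  11/2 22/5 25/4
  17/4 6 13/2
  5 23/4 6
After step 2:
  175/36 1129/240 52/9
  1049/240 279/50 1349/240
  83/16 269/50 99/16
  5 91/16 73/12
After step 3:
  5017/1080 75323/14400 5797/1080
  35999/7200 30787/6000 41699/7200
  11963/2400 11209/2000 13963/2400
  127/24 26581/4800 431/72

Answer: 5017/1080 75323/14400 5797/1080
35999/7200 30787/6000 41699/7200
11963/2400 11209/2000 13963/2400
127/24 26581/4800 431/72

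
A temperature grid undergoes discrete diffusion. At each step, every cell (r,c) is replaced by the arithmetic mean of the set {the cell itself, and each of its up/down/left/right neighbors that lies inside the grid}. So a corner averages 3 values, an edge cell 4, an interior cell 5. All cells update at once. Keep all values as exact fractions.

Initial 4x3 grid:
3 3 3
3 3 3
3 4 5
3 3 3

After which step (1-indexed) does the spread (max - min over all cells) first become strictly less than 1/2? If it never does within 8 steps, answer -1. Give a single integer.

Step 1: max=15/4, min=3, spread=3/4
Step 2: max=871/240, min=3, spread=151/240
Step 3: max=3803/1080, min=733/240, spread=1009/2160
  -> spread < 1/2 first at step 3
Step 4: max=448781/129600, min=22367/7200, spread=1847/5184
Step 5: max=26648809/7776000, min=113089/36000, spread=444317/1555200
Step 6: max=1583988911/466560000, min=41108951/12960000, spread=4162667/18662400
Step 7: max=94403720749/27993600000, min=2483624909/777600000, spread=199728961/1119744000
Step 8: max=5632950169991/1679616000000, min=16651565059/5184000000, spread=1902744727/13436928000

Answer: 3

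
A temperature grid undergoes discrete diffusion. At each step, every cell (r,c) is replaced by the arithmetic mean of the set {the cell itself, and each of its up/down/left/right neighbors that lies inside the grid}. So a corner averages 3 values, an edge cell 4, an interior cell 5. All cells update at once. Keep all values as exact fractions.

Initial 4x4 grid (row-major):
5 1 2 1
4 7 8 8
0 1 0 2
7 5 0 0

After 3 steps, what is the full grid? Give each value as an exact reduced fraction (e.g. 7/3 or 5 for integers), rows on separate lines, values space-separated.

After step 1:
  10/3 15/4 3 11/3
  4 21/5 5 19/4
  3 13/5 11/5 5/2
  4 13/4 5/4 2/3
After step 2:
  133/36 857/240 185/48 137/36
  109/30 391/100 383/100 191/48
  17/5 61/20 271/100 607/240
  41/12 111/40 221/120 53/36
After step 3:
  7847/2160 27053/7200 27109/7200 419/108
  6587/1800 21593/6000 1097/300 25459/7200
  27/8 3169/1000 16753/6000 19243/7200
  1151/360 133/48 7919/3600 4207/2160

Answer: 7847/2160 27053/7200 27109/7200 419/108
6587/1800 21593/6000 1097/300 25459/7200
27/8 3169/1000 16753/6000 19243/7200
1151/360 133/48 7919/3600 4207/2160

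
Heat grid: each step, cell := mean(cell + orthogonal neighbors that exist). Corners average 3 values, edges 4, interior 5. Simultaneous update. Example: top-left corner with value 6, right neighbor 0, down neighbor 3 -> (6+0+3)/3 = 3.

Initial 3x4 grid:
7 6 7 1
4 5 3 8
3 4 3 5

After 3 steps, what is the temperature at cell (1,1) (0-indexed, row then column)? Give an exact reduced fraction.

Step 1: cell (1,1) = 22/5
Step 2: cell (1,1) = 487/100
Step 3: cell (1,1) = 27473/6000
Full grid after step 3:
  11029/2160 18743/3600 17443/3600 10727/2160
  68767/14400 27473/6000 28843/6000 66437/14400
  9049/2160 15593/3600 15493/3600 10067/2160

Answer: 27473/6000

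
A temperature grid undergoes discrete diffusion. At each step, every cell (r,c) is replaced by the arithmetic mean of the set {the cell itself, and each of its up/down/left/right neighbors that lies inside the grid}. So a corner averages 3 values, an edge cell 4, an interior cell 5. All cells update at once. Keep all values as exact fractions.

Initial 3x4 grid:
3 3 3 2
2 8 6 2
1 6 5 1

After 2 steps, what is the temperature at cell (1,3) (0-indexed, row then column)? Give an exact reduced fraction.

Step 1: cell (1,3) = 11/4
Step 2: cell (1,3) = 251/80
Full grid after step 2:
  125/36 185/48 893/240 103/36
  85/24 451/100 411/100 251/80
  23/6 35/8 509/120 119/36

Answer: 251/80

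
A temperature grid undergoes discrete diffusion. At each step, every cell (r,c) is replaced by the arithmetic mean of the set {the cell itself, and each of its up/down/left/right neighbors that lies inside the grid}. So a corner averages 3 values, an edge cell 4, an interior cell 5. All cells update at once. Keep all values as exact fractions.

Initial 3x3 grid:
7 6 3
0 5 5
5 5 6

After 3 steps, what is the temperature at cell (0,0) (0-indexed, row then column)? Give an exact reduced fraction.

Step 1: cell (0,0) = 13/3
Step 2: cell (0,0) = 83/18
Step 3: cell (0,0) = 4771/1080
Full grid after step 3:
  4771/1080 7541/1600 2563/540
  63569/14400 13589/3000 7791/1600
  4621/1080 67169/14400 647/135

Answer: 4771/1080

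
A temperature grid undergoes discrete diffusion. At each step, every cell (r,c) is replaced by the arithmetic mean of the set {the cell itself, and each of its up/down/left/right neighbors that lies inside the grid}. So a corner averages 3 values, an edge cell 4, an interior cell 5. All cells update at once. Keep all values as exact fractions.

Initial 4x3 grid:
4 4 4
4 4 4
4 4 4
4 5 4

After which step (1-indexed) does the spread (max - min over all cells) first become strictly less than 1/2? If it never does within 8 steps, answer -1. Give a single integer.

Step 1: max=13/3, min=4, spread=1/3
  -> spread < 1/2 first at step 1
Step 2: max=1027/240, min=4, spread=67/240
Step 3: max=9077/2160, min=4, spread=437/2160
Step 4: max=3613531/864000, min=4009/1000, spread=29951/172800
Step 5: max=32319821/7776000, min=13579/3375, spread=206761/1555200
Step 6: max=12897795571/3110400000, min=21765671/5400000, spread=14430763/124416000
Step 7: max=771603741689/186624000000, min=1745652727/432000000, spread=139854109/1492992000
Step 8: max=46212231890251/11197440000000, min=157371228977/38880000000, spread=7114543559/89579520000

Answer: 1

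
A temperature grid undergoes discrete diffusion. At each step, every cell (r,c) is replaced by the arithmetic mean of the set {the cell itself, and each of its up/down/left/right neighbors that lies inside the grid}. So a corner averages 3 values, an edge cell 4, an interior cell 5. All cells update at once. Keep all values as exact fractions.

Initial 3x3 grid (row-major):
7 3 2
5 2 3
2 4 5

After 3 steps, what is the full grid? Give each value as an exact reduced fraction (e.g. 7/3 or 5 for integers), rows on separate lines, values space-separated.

After step 1:
  5 7/2 8/3
  4 17/5 3
  11/3 13/4 4
After step 2:
  25/6 437/120 55/18
  241/60 343/100 49/15
  131/36 859/240 41/12
After step 3:
  473/120 25729/7200 3587/1080
  13727/3600 21521/6000 2963/900
  8089/2160 50633/14400 821/240

Answer: 473/120 25729/7200 3587/1080
13727/3600 21521/6000 2963/900
8089/2160 50633/14400 821/240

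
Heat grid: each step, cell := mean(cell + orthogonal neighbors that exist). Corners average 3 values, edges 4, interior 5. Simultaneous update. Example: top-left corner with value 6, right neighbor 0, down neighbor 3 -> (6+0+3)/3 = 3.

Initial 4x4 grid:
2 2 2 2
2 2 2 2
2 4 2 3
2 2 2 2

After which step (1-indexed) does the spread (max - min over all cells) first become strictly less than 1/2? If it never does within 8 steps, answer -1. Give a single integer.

Answer: 2

Derivation:
Step 1: max=13/5, min=2, spread=3/5
Step 2: max=62/25, min=2, spread=12/25
  -> spread < 1/2 first at step 2
Step 3: max=2819/1200, min=413/200, spread=341/1200
Step 4: max=249727/108000, min=37799/18000, spread=22933/108000
Step 5: max=2486123/1080000, min=383257/180000, spread=186581/1080000
Step 6: max=1386943/607500, min=3476159/1620000, spread=667067/4860000
Step 7: max=2212085819/972000000, min=350194333/162000000, spread=110919821/972000000
Step 8: max=4951670221/2187000000, min=7910254091/3645000000, spread=32112151/341718750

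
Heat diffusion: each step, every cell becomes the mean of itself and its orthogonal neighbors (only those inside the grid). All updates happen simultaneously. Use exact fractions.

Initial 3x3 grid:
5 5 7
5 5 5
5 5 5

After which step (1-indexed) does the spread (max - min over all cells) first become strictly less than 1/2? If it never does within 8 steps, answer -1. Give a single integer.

Step 1: max=17/3, min=5, spread=2/3
Step 2: max=50/9, min=5, spread=5/9
Step 3: max=581/108, min=5, spread=41/108
  -> spread < 1/2 first at step 3
Step 4: max=34531/6480, min=911/180, spread=347/1296
Step 5: max=2050937/388800, min=9157/1800, spread=2921/15552
Step 6: max=122468539/23328000, min=1105483/216000, spread=24611/186624
Step 7: max=7317122033/1399680000, min=24956741/4860000, spread=207329/2239488
Step 8: max=437933952451/83980800000, min=1334801599/259200000, spread=1746635/26873856

Answer: 3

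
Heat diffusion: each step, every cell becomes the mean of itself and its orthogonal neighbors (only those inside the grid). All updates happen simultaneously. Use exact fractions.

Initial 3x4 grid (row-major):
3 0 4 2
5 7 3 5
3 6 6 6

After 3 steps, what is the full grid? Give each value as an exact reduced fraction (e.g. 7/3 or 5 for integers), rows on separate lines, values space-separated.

Answer: 7717/2160 26737/7200 25567/7200 1655/432
30587/7200 1556/375 13333/3000 15301/3600
9937/2160 35437/7200 34867/7200 2147/432

Derivation:
After step 1:
  8/3 7/2 9/4 11/3
  9/2 21/5 5 4
  14/3 11/2 21/4 17/3
After step 2:
  32/9 757/240 173/48 119/36
  481/120 227/50 207/50 55/12
  44/9 1177/240 257/48 179/36
After step 3:
  7717/2160 26737/7200 25567/7200 1655/432
  30587/7200 1556/375 13333/3000 15301/3600
  9937/2160 35437/7200 34867/7200 2147/432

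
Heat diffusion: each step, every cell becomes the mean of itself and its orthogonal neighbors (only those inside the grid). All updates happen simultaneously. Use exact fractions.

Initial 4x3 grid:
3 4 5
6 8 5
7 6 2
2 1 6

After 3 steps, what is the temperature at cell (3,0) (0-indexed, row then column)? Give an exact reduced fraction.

Answer: 1141/270

Derivation:
Step 1: cell (3,0) = 10/3
Step 2: cell (3,0) = 37/9
Step 3: cell (3,0) = 1141/270
Full grid after step 3:
  11093/2160 2027/400 10723/2160
  37121/7200 1277/250 35371/7200
  34511/7200 27773/6000 3629/800
  1141/270 59527/14400 1433/360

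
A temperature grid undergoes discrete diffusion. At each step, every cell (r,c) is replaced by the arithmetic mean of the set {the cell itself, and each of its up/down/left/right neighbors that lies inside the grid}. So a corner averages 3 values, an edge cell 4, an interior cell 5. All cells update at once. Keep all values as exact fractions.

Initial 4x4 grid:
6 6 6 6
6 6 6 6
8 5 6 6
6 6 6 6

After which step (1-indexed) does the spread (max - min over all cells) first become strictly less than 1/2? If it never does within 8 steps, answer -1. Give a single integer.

Answer: 3

Derivation:
Step 1: max=20/3, min=23/4, spread=11/12
Step 2: max=1537/240, min=471/80, spread=31/60
Step 3: max=6761/1080, min=11887/2000, spread=17101/54000
  -> spread < 1/2 first at step 3
Step 4: max=1337413/216000, min=71533/12000, spread=49819/216000
Step 5: max=5984279/972000, min=1291051/216000, spread=349099/1944000
Step 6: max=1191210487/194400000, min=32321653/5400000, spread=27630979/194400000
Step 7: max=5348364341/874800000, min=647344939/108000000, spread=1048703351/8748000000
Step 8: max=160067246669/26244000000, min=972458689/162000000, spread=2528939051/26244000000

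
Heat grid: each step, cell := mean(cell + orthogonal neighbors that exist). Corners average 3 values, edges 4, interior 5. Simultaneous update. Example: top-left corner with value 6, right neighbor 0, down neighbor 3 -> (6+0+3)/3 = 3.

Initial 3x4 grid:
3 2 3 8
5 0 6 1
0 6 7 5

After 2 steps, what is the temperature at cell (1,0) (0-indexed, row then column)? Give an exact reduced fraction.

Step 1: cell (1,0) = 2
Step 2: cell (1,0) = 16/5
Full grid after step 2:
  22/9 833/240 283/80 55/12
  16/5 289/100 459/100 251/60
  107/36 1003/240 1019/240 46/9

Answer: 16/5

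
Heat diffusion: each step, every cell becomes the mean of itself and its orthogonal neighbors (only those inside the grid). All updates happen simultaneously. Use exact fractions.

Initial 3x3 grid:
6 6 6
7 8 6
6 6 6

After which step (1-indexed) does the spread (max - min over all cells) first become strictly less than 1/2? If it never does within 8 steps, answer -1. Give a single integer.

Answer: 2

Derivation:
Step 1: max=27/4, min=6, spread=3/4
Step 2: max=657/100, min=251/40, spread=59/200
  -> spread < 1/2 first at step 2
Step 3: max=94067/14400, min=569/90, spread=1009/4800
Step 4: max=839947/129600, min=915679/144000, spread=158359/1296000
Step 5: max=335325803/51840000, min=517129/81000, spread=4363243/51840000
Step 6: max=3009583123/466560000, min=3315070211/518400000, spread=260199331/4665600000
Step 7: max=1202672851427/186624000000, min=2490698473/388800000, spread=7137584387/186624000000
Step 8: max=72077135613169/11197440000000, min=3987796409933/622080000000, spread=3799043/143327232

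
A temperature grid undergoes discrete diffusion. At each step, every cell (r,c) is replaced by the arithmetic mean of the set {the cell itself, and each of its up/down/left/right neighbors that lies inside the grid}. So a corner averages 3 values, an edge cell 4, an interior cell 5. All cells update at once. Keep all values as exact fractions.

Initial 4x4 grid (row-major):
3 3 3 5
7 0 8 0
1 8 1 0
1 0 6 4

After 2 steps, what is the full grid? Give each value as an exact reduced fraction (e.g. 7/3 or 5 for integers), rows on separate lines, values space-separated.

After step 1:
  13/3 9/4 19/4 8/3
  11/4 26/5 12/5 13/4
  17/4 2 23/5 5/4
  2/3 15/4 11/4 10/3
After step 2:
  28/9 62/15 181/60 32/9
  62/15 73/25 101/25 287/120
  29/12 99/25 13/5 373/120
  26/9 55/24 433/120 22/9

Answer: 28/9 62/15 181/60 32/9
62/15 73/25 101/25 287/120
29/12 99/25 13/5 373/120
26/9 55/24 433/120 22/9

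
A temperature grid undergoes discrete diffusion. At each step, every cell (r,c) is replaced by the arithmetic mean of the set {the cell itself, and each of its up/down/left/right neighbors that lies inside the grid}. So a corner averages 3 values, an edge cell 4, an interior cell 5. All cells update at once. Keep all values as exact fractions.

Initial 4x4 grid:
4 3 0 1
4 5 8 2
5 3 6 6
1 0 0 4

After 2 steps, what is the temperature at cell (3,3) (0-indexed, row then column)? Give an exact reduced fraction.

Answer: 31/9

Derivation:
Step 1: cell (3,3) = 10/3
Step 2: cell (3,3) = 31/9
Full grid after step 2:
  67/18 107/30 14/5 11/4
  961/240 201/50 413/100 279/80
  271/80 69/20 98/25 1001/240
  25/12 93/40 343/120 31/9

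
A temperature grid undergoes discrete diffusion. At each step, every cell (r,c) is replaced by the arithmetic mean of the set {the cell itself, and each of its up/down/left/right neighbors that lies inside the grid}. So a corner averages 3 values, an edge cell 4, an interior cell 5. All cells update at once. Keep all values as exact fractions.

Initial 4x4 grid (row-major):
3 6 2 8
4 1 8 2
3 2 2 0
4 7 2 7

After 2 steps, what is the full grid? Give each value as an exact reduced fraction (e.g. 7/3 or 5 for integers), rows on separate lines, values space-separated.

After step 1:
  13/3 3 6 4
  11/4 21/5 3 9/2
  13/4 3 14/5 11/4
  14/3 15/4 9/2 3
After step 2:
  121/36 263/60 4 29/6
  109/30 319/100 41/10 57/16
  41/12 17/5 321/100 261/80
  35/9 191/48 281/80 41/12

Answer: 121/36 263/60 4 29/6
109/30 319/100 41/10 57/16
41/12 17/5 321/100 261/80
35/9 191/48 281/80 41/12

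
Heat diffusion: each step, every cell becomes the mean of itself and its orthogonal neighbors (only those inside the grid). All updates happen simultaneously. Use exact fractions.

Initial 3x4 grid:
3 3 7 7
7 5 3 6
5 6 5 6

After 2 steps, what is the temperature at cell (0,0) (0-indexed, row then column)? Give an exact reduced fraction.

Answer: 83/18

Derivation:
Step 1: cell (0,0) = 13/3
Step 2: cell (0,0) = 83/18
Full grid after step 2:
  83/18 559/120 641/120 103/18
  151/30 99/20 51/10 691/120
  65/12 421/80 1267/240 97/18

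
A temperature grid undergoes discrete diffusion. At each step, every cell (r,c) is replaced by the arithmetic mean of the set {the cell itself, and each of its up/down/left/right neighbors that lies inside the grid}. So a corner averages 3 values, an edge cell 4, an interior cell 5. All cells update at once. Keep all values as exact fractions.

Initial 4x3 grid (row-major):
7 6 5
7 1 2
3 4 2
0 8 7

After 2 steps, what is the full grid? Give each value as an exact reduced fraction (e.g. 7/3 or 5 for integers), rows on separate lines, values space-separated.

After step 1:
  20/3 19/4 13/3
  9/2 4 5/2
  7/2 18/5 15/4
  11/3 19/4 17/3
After step 2:
  191/36 79/16 139/36
  14/3 387/100 175/48
  229/60 98/25 931/240
  143/36 1061/240 85/18

Answer: 191/36 79/16 139/36
14/3 387/100 175/48
229/60 98/25 931/240
143/36 1061/240 85/18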